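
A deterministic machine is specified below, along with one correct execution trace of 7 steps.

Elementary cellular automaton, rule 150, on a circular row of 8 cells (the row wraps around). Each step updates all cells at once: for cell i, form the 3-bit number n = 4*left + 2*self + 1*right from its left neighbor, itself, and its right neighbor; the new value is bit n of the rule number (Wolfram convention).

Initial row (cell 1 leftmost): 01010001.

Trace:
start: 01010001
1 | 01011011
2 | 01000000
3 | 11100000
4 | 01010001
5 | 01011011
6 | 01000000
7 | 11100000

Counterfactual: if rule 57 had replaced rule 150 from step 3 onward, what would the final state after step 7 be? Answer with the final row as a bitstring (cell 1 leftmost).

10101100

(re-executing steps 3..7 under rule 57; state before step 3: 01000000)
3 | 00111111
4 | 10100000
5 | 01011110
6 | 00110001
7 | 10101100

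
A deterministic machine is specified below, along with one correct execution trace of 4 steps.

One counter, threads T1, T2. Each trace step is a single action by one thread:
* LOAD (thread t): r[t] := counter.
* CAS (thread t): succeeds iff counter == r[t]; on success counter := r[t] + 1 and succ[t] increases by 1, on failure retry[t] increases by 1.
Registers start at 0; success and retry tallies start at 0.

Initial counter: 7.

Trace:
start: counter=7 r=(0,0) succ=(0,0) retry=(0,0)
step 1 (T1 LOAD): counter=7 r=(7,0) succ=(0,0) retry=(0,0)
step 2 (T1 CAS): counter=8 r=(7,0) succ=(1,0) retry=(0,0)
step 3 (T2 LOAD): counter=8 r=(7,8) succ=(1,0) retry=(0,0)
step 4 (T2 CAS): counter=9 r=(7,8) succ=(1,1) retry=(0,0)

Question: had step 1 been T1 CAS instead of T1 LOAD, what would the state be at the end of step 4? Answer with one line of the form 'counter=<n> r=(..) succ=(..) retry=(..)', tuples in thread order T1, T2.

(re-executing from step 1 with the substitution; state before step 1: counter=7 r=(0,0) succ=(0,0) retry=(0,0))
step 1 (T1 CAS): counter=7 r=(0,0) succ=(0,0) retry=(1,0)
step 2 (T1 CAS): counter=7 r=(0,0) succ=(0,0) retry=(2,0)
step 3 (T2 LOAD): counter=7 r=(0,7) succ=(0,0) retry=(2,0)
step 4 (T2 CAS): counter=8 r=(0,7) succ=(0,1) retry=(2,0)

counter=8 r=(0,7) succ=(0,1) retry=(2,0)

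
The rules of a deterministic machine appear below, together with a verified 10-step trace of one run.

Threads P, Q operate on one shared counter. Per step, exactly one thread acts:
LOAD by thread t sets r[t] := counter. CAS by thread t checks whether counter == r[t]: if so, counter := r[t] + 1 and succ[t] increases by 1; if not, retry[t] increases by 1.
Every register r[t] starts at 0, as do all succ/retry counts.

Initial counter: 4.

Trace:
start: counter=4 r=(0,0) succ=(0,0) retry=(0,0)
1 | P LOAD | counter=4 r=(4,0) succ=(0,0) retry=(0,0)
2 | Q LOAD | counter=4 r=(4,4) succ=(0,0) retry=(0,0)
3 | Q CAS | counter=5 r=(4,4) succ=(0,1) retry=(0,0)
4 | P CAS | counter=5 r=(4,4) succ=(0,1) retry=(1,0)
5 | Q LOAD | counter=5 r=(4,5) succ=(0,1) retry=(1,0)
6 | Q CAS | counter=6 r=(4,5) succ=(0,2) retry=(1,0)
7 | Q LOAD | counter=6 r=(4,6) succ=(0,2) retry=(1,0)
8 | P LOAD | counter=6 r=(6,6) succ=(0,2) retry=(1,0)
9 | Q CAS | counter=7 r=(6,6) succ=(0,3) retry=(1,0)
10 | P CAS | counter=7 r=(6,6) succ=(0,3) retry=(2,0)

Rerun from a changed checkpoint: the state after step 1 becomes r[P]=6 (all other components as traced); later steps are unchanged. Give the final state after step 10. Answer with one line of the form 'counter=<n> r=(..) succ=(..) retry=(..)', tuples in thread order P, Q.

state after step 1 := counter=4 r=(6,0) succ=(0,0) retry=(0,0)
2 | Q LOAD | counter=4 r=(6,4) succ=(0,0) retry=(0,0)
3 | Q CAS | counter=5 r=(6,4) succ=(0,1) retry=(0,0)
4 | P CAS | counter=5 r=(6,4) succ=(0,1) retry=(1,0)
5 | Q LOAD | counter=5 r=(6,5) succ=(0,1) retry=(1,0)
6 | Q CAS | counter=6 r=(6,5) succ=(0,2) retry=(1,0)
7 | Q LOAD | counter=6 r=(6,6) succ=(0,2) retry=(1,0)
8 | P LOAD | counter=6 r=(6,6) succ=(0,2) retry=(1,0)
9 | Q CAS | counter=7 r=(6,6) succ=(0,3) retry=(1,0)
10 | P CAS | counter=7 r=(6,6) succ=(0,3) retry=(2,0)

counter=7 r=(6,6) succ=(0,3) retry=(2,0)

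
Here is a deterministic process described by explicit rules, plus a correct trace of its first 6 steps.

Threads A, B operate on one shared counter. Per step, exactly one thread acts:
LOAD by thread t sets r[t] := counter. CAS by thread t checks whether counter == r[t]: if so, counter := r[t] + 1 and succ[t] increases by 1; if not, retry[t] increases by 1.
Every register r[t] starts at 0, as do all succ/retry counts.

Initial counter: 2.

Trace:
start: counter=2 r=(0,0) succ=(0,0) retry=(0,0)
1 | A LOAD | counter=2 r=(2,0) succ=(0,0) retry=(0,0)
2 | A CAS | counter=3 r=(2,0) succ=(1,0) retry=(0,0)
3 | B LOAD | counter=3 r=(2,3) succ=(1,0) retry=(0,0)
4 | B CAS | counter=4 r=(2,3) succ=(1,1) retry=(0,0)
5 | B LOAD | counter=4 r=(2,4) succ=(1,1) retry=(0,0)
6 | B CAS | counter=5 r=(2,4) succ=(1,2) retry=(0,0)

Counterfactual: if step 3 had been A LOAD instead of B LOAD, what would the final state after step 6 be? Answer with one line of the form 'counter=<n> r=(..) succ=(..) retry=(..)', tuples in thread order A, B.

(re-executing from step 3 with the substitution; state before step 3: counter=3 r=(2,0) succ=(1,0) retry=(0,0))
3 | A LOAD | counter=3 r=(3,0) succ=(1,0) retry=(0,0)
4 | B CAS | counter=3 r=(3,0) succ=(1,0) retry=(0,1)
5 | B LOAD | counter=3 r=(3,3) succ=(1,0) retry=(0,1)
6 | B CAS | counter=4 r=(3,3) succ=(1,1) retry=(0,1)

counter=4 r=(3,3) succ=(1,1) retry=(0,1)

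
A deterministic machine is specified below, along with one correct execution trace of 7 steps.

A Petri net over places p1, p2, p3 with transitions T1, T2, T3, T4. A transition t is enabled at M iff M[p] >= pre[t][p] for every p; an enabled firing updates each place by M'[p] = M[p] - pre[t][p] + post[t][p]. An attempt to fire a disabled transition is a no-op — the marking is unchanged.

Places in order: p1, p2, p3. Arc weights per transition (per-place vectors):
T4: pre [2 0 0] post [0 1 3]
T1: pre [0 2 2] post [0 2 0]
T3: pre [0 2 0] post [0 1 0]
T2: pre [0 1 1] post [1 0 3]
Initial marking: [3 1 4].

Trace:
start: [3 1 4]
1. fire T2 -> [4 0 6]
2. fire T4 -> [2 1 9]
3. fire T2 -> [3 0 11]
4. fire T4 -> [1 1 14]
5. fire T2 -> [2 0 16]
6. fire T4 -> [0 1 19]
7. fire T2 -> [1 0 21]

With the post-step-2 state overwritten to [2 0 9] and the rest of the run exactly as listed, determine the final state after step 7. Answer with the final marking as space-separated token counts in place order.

state after step 2 := [2 0 9]
3. fire T2 -> [2 0 9]
4. fire T4 -> [0 1 12]
5. fire T2 -> [1 0 14]
6. fire T4 -> [1 0 14]
7. fire T2 -> [1 0 14]

1 0 14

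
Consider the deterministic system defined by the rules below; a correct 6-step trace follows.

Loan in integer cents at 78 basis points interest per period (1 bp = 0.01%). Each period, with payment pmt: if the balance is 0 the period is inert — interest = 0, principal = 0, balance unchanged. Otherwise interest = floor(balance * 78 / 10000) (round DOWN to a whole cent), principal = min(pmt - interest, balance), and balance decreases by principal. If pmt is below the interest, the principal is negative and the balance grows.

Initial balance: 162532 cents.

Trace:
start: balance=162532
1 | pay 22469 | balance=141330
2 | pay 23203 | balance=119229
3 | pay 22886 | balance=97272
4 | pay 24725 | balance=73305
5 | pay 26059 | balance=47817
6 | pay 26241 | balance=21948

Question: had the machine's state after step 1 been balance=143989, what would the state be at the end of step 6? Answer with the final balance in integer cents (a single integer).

state after step 1 := balance=143989
2 | pay 23203 | balance=121909
3 | pay 22886 | balance=99973
4 | pay 24725 | balance=76027
5 | pay 26059 | balance=50561
6 | pay 26241 | balance=24714

24714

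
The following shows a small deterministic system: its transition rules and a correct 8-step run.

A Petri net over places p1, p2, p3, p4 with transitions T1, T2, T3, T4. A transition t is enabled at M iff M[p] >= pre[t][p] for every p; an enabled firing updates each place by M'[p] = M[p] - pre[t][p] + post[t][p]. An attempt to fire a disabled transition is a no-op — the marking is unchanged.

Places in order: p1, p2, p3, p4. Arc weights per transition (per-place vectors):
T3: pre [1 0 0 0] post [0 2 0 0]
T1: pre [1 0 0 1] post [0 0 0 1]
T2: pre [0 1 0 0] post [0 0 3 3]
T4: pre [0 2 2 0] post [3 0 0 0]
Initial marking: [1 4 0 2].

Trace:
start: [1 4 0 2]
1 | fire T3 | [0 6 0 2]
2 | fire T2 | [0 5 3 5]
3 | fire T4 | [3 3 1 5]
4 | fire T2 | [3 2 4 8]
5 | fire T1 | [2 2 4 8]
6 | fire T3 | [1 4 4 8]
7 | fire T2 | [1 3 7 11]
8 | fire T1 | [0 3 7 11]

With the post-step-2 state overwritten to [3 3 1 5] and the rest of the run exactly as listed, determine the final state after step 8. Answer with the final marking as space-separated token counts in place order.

state after step 2 := [3 3 1 5]
3 | fire T4 | [3 3 1 5]
4 | fire T2 | [3 2 4 8]
5 | fire T1 | [2 2 4 8]
6 | fire T3 | [1 4 4 8]
7 | fire T2 | [1 3 7 11]
8 | fire T1 | [0 3 7 11]

0 3 7 11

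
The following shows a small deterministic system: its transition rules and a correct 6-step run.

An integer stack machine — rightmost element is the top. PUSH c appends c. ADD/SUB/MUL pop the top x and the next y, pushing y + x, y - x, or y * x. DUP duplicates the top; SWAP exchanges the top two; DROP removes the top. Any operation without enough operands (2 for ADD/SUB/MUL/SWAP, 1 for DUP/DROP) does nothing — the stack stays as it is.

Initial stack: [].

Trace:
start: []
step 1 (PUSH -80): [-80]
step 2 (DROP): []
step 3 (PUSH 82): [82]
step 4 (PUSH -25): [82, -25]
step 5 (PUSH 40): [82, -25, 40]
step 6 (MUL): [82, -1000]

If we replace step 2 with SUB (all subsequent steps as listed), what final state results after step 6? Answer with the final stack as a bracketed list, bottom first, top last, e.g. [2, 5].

(re-executing from step 2 with the substitution; state before step 2: [-80])
step 2 (SUB): [-80]
step 3 (PUSH 82): [-80, 82]
step 4 (PUSH -25): [-80, 82, -25]
step 5 (PUSH 40): [-80, 82, -25, 40]
step 6 (MUL): [-80, 82, -1000]

[-80, 82, -1000]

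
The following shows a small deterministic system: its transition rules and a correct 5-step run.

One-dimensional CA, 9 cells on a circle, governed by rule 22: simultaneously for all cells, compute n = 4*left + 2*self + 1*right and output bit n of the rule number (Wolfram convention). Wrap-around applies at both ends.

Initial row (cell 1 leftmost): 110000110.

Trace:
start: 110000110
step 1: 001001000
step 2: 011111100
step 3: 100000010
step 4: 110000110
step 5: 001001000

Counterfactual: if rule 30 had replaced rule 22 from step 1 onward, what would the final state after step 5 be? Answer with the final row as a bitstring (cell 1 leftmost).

010011100

(re-executing steps 1..5 under rule 30; state before step 1: 110000110)
step 1: 101001100
step 2: 101111011
step 3: 001000010
step 4: 011100111
step 5: 010011100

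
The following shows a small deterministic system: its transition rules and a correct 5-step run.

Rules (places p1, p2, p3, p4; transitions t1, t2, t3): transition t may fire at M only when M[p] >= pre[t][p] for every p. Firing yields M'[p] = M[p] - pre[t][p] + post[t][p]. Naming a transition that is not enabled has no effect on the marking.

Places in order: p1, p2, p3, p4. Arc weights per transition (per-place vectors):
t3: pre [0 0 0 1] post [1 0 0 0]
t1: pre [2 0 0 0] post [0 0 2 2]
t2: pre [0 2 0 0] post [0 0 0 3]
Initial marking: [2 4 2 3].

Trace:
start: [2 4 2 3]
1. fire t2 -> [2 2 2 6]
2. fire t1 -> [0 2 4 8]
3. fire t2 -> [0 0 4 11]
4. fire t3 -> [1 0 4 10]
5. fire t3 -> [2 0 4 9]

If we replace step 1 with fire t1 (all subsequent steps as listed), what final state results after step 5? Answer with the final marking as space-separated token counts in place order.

2 2 4 6

(re-executing from step 1 with the substitution; state before step 1: [2 4 2 3])
1. fire t1 -> [0 4 4 5]
2. fire t1 -> [0 4 4 5]
3. fire t2 -> [0 2 4 8]
4. fire t3 -> [1 2 4 7]
5. fire t3 -> [2 2 4 6]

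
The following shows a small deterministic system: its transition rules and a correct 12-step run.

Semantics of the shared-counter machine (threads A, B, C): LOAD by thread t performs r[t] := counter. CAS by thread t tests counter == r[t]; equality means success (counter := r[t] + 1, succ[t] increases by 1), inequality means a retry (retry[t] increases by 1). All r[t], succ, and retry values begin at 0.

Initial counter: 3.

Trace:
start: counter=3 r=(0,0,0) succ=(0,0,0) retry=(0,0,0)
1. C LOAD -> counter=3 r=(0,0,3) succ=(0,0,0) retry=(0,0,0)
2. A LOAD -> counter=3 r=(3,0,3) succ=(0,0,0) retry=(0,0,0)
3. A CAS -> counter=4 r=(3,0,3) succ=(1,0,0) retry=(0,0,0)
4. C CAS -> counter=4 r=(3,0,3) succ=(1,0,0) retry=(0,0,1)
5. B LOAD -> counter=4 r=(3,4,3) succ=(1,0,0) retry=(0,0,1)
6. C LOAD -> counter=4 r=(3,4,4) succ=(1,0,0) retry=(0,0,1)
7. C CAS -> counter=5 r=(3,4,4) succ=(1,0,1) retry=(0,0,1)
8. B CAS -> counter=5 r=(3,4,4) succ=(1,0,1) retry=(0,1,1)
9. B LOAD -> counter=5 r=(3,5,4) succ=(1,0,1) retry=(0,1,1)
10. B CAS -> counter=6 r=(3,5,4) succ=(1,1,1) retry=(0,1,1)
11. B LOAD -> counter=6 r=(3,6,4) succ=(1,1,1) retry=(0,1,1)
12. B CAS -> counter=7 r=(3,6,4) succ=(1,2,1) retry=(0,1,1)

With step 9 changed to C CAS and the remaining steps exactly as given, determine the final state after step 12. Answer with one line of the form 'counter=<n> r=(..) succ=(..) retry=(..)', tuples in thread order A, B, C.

counter=6 r=(3,5,4) succ=(1,1,1) retry=(0,2,2)

(re-executing from step 9 with the substitution; state before step 9: counter=5 r=(3,4,4) succ=(1,0,1) retry=(0,1,1))
9. C CAS -> counter=5 r=(3,4,4) succ=(1,0,1) retry=(0,1,2)
10. B CAS -> counter=5 r=(3,4,4) succ=(1,0,1) retry=(0,2,2)
11. B LOAD -> counter=5 r=(3,5,4) succ=(1,0,1) retry=(0,2,2)
12. B CAS -> counter=6 r=(3,5,4) succ=(1,1,1) retry=(0,2,2)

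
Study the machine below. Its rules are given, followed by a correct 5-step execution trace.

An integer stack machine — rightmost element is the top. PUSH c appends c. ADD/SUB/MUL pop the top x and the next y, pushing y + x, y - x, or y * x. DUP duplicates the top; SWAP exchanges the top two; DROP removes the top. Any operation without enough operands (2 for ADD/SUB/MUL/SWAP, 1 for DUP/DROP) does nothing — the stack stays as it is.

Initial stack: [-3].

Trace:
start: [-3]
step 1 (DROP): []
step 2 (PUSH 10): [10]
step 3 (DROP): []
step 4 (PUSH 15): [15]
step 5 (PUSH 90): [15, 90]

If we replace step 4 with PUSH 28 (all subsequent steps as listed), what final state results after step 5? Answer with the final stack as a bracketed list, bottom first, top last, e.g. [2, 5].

[28, 90]

(re-executing from step 4 with the substitution; state before step 4: [])
step 4 (PUSH 28): [28]
step 5 (PUSH 90): [28, 90]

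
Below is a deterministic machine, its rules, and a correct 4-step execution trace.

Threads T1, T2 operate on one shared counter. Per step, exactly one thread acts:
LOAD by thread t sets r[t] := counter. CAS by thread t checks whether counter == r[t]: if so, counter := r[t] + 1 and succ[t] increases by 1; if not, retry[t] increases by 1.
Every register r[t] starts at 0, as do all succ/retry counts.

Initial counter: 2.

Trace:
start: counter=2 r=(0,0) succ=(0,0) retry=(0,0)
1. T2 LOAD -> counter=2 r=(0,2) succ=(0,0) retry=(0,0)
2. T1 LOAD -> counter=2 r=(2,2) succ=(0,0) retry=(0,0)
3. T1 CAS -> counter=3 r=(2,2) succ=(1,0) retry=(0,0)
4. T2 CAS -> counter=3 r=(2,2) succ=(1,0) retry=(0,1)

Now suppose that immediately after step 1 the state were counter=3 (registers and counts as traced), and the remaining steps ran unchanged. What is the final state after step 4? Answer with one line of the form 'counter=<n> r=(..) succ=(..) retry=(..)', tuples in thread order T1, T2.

state after step 1 := counter=3 r=(0,2) succ=(0,0) retry=(0,0)
2. T1 LOAD -> counter=3 r=(3,2) succ=(0,0) retry=(0,0)
3. T1 CAS -> counter=4 r=(3,2) succ=(1,0) retry=(0,0)
4. T2 CAS -> counter=4 r=(3,2) succ=(1,0) retry=(0,1)

counter=4 r=(3,2) succ=(1,0) retry=(0,1)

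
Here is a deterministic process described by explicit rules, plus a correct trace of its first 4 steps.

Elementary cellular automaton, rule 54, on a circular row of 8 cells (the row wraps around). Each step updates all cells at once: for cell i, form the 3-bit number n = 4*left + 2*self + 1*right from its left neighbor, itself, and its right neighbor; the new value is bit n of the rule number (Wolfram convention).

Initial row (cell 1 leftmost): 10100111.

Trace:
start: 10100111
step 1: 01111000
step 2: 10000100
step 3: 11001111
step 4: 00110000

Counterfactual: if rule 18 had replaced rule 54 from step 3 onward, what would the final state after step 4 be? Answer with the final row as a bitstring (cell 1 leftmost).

00110000

(re-executing steps 3..4 under rule 18; state before step 3: 10000100)
step 3: 01001011
step 4: 00110000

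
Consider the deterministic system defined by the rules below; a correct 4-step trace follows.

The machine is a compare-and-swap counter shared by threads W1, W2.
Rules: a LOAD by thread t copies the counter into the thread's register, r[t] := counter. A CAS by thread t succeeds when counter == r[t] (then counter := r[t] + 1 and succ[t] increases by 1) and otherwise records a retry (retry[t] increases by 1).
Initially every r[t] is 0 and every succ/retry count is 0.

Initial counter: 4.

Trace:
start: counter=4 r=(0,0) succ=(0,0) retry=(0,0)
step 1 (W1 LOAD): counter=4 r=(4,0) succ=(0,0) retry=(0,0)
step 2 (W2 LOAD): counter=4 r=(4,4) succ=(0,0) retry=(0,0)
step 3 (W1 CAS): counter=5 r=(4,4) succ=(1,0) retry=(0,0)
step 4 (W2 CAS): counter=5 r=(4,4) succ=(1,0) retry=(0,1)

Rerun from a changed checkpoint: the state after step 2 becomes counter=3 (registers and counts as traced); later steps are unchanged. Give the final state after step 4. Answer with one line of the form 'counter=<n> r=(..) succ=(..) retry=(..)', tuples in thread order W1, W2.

counter=3 r=(4,4) succ=(0,0) retry=(1,1)

state after step 2 := counter=3 r=(4,4) succ=(0,0) retry=(0,0)
step 3 (W1 CAS): counter=3 r=(4,4) succ=(0,0) retry=(1,0)
step 4 (W2 CAS): counter=3 r=(4,4) succ=(0,0) retry=(1,1)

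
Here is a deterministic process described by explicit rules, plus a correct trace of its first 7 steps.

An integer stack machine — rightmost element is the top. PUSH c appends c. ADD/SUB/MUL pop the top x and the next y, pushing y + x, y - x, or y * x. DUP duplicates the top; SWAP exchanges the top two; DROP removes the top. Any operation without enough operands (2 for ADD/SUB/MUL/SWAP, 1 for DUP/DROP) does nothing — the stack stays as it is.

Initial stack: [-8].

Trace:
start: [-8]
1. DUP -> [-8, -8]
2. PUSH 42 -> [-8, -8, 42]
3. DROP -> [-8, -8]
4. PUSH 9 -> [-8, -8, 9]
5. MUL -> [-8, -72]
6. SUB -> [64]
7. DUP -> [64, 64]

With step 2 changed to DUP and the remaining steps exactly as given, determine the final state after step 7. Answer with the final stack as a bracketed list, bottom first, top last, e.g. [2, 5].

(re-executing from step 2 with the substitution; state before step 2: [-8, -8])
2. DUP -> [-8, -8, -8]
3. DROP -> [-8, -8]
4. PUSH 9 -> [-8, -8, 9]
5. MUL -> [-8, -72]
6. SUB -> [64]
7. DUP -> [64, 64]

[64, 64]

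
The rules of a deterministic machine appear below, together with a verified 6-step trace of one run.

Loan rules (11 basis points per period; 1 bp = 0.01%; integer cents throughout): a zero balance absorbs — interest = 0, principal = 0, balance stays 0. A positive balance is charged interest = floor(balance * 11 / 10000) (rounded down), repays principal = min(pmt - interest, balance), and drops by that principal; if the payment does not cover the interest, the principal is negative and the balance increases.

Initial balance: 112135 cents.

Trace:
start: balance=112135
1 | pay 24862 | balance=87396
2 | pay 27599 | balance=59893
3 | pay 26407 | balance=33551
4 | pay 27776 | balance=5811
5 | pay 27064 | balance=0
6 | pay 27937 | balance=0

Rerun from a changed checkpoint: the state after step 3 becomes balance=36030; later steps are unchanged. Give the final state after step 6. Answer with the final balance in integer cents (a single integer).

0

state after step 3 := balance=36030
4 | pay 27776 | balance=8293
5 | pay 27064 | balance=0
6 | pay 27937 | balance=0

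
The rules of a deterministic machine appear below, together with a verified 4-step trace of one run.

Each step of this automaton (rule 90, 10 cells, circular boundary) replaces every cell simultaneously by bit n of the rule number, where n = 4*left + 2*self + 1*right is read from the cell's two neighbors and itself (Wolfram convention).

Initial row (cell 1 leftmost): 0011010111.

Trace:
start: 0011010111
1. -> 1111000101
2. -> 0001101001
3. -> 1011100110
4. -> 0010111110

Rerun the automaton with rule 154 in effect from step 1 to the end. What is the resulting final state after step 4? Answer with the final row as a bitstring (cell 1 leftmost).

(re-executing steps 1..4 under rule 154; state before step 1: 0011010111)
1. -> 1110000110
2. -> 1101001100
3. -> 1000111011
4. -> 0101110011

0101110011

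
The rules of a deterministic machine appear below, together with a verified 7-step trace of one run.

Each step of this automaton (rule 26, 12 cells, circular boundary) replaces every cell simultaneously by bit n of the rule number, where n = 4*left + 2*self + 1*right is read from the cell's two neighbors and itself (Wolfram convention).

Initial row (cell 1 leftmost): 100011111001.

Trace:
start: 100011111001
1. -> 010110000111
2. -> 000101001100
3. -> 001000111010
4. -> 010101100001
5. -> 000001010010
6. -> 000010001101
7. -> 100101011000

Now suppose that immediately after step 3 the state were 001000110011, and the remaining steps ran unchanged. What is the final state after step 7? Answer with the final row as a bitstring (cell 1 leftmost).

001100100000

state after step 3 := 001000110011
4. -> 110101101110
5. -> 100001001000
6. -> 010010110101
7. -> 001100100000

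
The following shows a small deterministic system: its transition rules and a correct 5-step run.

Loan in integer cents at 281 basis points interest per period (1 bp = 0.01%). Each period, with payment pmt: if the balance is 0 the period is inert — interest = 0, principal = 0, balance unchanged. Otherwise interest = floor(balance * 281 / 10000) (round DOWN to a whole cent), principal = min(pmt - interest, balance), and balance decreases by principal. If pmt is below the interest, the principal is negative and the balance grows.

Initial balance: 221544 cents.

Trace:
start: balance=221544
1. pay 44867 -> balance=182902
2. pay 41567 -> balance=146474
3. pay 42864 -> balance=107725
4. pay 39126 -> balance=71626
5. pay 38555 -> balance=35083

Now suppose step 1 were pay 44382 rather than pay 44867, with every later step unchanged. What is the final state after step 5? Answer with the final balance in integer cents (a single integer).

35625

(re-executing from step 1 with the substitution; state before step 1: balance=221544)
1. pay 44382 -> balance=183387
2. pay 41567 -> balance=146973
3. pay 42864 -> balance=108238
4. pay 39126 -> balance=72153
5. pay 38555 -> balance=35625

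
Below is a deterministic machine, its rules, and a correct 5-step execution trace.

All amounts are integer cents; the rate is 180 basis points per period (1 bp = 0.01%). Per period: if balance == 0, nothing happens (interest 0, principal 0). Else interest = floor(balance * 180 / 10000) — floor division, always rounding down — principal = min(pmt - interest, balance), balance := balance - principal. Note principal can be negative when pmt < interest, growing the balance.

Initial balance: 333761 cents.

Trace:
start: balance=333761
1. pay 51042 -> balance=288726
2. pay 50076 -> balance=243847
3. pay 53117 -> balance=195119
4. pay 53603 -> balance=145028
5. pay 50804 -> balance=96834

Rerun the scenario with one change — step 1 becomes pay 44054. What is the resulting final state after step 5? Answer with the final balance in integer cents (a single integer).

(re-executing from step 1 with the substitution; state before step 1: balance=333761)
1. pay 44054 -> balance=295714
2. pay 50076 -> balance=250960
3. pay 53117 -> balance=202360
4. pay 53603 -> balance=152399
5. pay 50804 -> balance=104338

104338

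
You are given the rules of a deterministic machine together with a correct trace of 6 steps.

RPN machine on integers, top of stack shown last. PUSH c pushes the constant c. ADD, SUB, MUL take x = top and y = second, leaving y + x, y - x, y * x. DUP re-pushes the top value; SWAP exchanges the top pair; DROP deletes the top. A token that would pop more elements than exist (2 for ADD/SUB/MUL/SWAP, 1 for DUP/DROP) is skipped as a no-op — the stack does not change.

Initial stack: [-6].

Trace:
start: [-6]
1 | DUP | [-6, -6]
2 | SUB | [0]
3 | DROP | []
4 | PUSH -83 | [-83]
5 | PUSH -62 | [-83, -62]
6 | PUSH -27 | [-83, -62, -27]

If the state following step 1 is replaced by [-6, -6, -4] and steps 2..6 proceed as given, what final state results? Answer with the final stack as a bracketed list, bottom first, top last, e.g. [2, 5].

state after step 1 := [-6, -6, -4]
2 | SUB | [-6, -2]
3 | DROP | [-6]
4 | PUSH -83 | [-6, -83]
5 | PUSH -62 | [-6, -83, -62]
6 | PUSH -27 | [-6, -83, -62, -27]

[-6, -83, -62, -27]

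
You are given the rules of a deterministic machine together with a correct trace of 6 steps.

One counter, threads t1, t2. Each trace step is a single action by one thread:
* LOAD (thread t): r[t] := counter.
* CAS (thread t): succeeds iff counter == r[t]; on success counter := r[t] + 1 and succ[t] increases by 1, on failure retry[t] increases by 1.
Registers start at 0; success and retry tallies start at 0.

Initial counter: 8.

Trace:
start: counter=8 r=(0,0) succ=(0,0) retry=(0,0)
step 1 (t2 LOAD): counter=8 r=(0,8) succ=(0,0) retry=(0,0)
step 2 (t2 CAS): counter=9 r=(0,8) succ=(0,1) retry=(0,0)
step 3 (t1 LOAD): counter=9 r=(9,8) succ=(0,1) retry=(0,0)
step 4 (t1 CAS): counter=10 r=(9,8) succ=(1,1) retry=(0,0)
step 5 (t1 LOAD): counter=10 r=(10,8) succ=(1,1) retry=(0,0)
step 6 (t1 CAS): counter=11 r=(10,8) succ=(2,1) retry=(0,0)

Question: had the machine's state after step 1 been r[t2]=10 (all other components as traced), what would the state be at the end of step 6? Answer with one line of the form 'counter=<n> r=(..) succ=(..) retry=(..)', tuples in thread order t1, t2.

counter=10 r=(9,10) succ=(2,0) retry=(0,1)

state after step 1 := counter=8 r=(0,10) succ=(0,0) retry=(0,0)
step 2 (t2 CAS): counter=8 r=(0,10) succ=(0,0) retry=(0,1)
step 3 (t1 LOAD): counter=8 r=(8,10) succ=(0,0) retry=(0,1)
step 4 (t1 CAS): counter=9 r=(8,10) succ=(1,0) retry=(0,1)
step 5 (t1 LOAD): counter=9 r=(9,10) succ=(1,0) retry=(0,1)
step 6 (t1 CAS): counter=10 r=(9,10) succ=(2,0) retry=(0,1)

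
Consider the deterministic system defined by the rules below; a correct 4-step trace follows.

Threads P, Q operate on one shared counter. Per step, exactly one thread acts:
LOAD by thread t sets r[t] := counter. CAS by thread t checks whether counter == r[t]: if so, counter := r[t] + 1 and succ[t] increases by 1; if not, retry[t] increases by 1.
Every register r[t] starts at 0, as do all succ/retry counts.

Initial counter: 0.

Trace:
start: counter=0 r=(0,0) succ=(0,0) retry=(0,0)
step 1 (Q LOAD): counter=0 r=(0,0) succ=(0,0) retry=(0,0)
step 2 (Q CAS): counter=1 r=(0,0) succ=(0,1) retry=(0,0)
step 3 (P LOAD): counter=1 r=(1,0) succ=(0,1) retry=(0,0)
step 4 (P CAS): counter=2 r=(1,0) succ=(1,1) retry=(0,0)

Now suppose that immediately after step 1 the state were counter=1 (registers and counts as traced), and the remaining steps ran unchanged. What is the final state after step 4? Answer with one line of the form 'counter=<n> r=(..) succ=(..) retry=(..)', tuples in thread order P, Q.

state after step 1 := counter=1 r=(0,0) succ=(0,0) retry=(0,0)
step 2 (Q CAS): counter=1 r=(0,0) succ=(0,0) retry=(0,1)
step 3 (P LOAD): counter=1 r=(1,0) succ=(0,0) retry=(0,1)
step 4 (P CAS): counter=2 r=(1,0) succ=(1,0) retry=(0,1)

counter=2 r=(1,0) succ=(1,0) retry=(0,1)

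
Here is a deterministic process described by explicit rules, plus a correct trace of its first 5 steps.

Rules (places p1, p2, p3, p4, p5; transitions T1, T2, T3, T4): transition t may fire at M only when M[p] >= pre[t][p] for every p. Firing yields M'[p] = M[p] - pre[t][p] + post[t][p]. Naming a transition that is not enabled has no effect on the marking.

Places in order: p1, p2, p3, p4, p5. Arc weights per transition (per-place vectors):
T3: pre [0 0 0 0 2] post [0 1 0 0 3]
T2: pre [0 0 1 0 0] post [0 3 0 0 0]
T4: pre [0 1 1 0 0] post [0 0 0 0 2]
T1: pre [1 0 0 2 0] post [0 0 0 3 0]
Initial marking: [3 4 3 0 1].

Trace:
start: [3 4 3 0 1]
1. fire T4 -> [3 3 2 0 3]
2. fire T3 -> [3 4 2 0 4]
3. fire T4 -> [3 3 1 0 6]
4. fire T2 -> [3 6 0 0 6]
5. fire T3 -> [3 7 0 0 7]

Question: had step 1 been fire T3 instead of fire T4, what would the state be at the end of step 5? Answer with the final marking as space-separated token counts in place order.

3 7 1 0 4

(re-executing from step 1 with the substitution; state before step 1: [3 4 3 0 1])
1. fire T3 -> [3 4 3 0 1]
2. fire T3 -> [3 4 3 0 1]
3. fire T4 -> [3 3 2 0 3]
4. fire T2 -> [3 6 1 0 3]
5. fire T3 -> [3 7 1 0 4]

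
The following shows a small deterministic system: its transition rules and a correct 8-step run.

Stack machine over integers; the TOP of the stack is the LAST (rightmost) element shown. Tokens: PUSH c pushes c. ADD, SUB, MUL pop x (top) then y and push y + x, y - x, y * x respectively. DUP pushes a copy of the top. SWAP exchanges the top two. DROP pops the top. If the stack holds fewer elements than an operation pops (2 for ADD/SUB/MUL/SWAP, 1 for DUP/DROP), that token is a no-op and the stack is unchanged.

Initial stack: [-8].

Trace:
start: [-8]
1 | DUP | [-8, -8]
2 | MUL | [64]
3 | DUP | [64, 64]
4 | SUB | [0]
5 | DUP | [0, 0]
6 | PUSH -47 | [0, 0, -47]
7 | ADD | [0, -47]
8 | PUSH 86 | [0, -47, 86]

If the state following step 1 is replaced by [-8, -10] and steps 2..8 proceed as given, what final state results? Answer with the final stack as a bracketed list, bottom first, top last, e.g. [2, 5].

state after step 1 := [-8, -10]
2 | MUL | [80]
3 | DUP | [80, 80]
4 | SUB | [0]
5 | DUP | [0, 0]
6 | PUSH -47 | [0, 0, -47]
7 | ADD | [0, -47]
8 | PUSH 86 | [0, -47, 86]

[0, -47, 86]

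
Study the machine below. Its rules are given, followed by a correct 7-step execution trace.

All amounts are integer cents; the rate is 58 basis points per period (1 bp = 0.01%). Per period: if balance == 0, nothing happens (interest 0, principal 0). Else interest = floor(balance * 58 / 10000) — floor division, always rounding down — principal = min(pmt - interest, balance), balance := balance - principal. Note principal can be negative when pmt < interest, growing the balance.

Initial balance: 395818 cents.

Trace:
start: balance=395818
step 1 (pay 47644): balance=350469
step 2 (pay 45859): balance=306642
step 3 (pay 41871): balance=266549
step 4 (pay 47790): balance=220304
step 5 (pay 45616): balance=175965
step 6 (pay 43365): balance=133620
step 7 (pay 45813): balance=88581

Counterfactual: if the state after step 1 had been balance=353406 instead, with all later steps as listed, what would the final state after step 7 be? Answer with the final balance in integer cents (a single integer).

state after step 1 := balance=353406
step 2 (pay 45859): balance=309596
step 3 (pay 41871): balance=269520
step 4 (pay 47790): balance=223293
step 5 (pay 45616): balance=178972
step 6 (pay 43365): balance=136645
step 7 (pay 45813): balance=91624

91624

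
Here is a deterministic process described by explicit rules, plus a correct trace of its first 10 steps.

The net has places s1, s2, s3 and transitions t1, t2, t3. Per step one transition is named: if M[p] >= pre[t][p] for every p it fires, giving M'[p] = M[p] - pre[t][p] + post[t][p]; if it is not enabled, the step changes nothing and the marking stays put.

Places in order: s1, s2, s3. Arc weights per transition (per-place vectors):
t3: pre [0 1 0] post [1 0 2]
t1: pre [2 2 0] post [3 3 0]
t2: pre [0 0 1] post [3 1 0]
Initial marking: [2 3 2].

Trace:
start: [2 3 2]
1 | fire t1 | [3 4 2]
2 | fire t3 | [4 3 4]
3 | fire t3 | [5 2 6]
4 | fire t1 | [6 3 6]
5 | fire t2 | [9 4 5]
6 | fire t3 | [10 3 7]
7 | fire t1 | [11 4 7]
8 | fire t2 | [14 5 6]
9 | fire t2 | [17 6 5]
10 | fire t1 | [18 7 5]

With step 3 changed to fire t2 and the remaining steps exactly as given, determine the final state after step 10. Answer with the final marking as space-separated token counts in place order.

20 9 2

(re-executing from step 3 with the substitution; state before step 3: [4 3 4])
3 | fire t2 | [7 4 3]
4 | fire t1 | [8 5 3]
5 | fire t2 | [11 6 2]
6 | fire t3 | [12 5 4]
7 | fire t1 | [13 6 4]
8 | fire t2 | [16 7 3]
9 | fire t2 | [19 8 2]
10 | fire t1 | [20 9 2]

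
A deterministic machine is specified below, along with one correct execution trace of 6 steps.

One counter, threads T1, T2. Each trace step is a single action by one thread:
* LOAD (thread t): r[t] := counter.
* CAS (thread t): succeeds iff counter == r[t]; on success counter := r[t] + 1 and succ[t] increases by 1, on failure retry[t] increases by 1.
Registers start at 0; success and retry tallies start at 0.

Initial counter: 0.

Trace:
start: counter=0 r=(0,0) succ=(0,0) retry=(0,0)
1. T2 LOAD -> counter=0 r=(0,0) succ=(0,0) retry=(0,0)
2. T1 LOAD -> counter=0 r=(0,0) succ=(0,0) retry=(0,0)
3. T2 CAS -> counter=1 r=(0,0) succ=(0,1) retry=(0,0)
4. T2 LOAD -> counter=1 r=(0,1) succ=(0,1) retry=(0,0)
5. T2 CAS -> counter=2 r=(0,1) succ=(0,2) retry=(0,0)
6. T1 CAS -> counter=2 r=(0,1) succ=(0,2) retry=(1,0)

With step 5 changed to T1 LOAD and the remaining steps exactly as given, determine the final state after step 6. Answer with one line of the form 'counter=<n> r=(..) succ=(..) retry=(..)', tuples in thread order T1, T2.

(re-executing from step 5 with the substitution; state before step 5: counter=1 r=(0,1) succ=(0,1) retry=(0,0))
5. T1 LOAD -> counter=1 r=(1,1) succ=(0,1) retry=(0,0)
6. T1 CAS -> counter=2 r=(1,1) succ=(1,1) retry=(0,0)

counter=2 r=(1,1) succ=(1,1) retry=(0,0)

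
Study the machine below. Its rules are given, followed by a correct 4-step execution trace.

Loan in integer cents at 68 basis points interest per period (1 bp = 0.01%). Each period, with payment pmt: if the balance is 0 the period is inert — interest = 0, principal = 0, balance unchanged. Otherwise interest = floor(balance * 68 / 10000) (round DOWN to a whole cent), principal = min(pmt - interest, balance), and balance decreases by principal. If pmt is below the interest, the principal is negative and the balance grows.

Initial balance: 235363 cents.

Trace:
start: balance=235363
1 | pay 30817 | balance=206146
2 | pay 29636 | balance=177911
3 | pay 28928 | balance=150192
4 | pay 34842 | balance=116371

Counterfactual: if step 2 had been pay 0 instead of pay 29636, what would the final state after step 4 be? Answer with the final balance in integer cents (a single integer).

(re-executing from step 2 with the substitution; state before step 2: balance=206146)
2 | pay 0 | balance=207547
3 | pay 28928 | balance=180030
4 | pay 34842 | balance=146412

146412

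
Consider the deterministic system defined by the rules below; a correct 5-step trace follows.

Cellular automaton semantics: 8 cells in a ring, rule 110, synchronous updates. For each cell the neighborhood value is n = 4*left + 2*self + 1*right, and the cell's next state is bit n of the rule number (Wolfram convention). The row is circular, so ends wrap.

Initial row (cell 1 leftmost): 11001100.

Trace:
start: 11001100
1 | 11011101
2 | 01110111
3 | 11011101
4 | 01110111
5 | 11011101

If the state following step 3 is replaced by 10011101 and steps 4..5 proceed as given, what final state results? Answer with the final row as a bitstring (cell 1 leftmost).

state after step 3 := 10011101
4 | 10110111
5 | 11111100

11111100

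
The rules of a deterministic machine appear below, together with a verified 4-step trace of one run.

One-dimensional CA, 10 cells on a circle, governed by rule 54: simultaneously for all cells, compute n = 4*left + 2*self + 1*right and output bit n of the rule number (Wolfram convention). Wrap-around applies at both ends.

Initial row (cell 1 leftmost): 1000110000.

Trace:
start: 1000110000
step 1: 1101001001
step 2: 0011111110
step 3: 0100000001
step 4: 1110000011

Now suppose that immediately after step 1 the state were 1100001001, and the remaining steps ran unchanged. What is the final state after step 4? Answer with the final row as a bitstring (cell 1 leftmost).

1000010011

state after step 1 := 1100001001
step 2: 0010011110
step 3: 0111100001
step 4: 1000010011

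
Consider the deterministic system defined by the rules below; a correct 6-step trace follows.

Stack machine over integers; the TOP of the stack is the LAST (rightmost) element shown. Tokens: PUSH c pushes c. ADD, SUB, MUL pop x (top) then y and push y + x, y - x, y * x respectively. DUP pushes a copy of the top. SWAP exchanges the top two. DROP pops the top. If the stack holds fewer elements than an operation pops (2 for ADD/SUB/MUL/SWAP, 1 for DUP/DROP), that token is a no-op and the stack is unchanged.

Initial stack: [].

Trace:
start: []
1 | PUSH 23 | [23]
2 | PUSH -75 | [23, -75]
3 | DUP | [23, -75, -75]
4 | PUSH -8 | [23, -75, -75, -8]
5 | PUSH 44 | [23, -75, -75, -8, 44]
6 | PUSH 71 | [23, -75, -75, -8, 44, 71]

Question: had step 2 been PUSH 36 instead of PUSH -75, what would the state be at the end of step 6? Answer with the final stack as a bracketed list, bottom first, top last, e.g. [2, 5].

(re-executing from step 2 with the substitution; state before step 2: [23])
2 | PUSH 36 | [23, 36]
3 | DUP | [23, 36, 36]
4 | PUSH -8 | [23, 36, 36, -8]
5 | PUSH 44 | [23, 36, 36, -8, 44]
6 | PUSH 71 | [23, 36, 36, -8, 44, 71]

[23, 36, 36, -8, 44, 71]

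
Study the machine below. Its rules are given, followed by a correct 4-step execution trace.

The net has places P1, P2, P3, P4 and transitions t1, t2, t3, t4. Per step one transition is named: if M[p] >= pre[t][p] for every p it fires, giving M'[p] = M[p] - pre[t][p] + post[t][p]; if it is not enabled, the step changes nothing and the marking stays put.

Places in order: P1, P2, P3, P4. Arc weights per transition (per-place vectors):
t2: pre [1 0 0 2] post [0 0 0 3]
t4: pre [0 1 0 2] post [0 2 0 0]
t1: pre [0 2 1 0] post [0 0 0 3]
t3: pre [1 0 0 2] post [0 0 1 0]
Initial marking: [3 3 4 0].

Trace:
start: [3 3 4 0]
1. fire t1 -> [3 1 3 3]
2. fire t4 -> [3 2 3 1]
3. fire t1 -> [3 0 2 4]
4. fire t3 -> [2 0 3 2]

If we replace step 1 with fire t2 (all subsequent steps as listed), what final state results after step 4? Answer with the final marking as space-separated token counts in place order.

2 1 4 1

(re-executing from step 1 with the substitution; state before step 1: [3 3 4 0])
1. fire t2 -> [3 3 4 0]
2. fire t4 -> [3 3 4 0]
3. fire t1 -> [3 1 3 3]
4. fire t3 -> [2 1 4 1]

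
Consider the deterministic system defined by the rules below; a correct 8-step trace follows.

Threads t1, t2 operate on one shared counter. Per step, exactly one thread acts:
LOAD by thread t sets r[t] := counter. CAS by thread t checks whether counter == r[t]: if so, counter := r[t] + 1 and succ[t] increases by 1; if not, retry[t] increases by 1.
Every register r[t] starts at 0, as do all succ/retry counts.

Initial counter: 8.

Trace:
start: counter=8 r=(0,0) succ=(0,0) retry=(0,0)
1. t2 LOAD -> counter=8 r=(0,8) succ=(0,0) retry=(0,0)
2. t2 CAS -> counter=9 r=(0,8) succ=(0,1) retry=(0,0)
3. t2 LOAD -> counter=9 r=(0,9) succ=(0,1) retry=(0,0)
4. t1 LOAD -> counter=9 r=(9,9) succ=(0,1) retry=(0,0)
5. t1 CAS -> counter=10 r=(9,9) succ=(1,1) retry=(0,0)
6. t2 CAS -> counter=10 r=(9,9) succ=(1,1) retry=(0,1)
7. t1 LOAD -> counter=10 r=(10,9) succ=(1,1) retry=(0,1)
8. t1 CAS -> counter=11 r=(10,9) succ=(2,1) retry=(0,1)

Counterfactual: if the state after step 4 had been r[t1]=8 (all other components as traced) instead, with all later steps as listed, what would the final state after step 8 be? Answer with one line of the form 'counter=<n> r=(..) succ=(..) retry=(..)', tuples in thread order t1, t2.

state after step 4 := counter=9 r=(8,9) succ=(0,1) retry=(0,0)
5. t1 CAS -> counter=9 r=(8,9) succ=(0,1) retry=(1,0)
6. t2 CAS -> counter=10 r=(8,9) succ=(0,2) retry=(1,0)
7. t1 LOAD -> counter=10 r=(10,9) succ=(0,2) retry=(1,0)
8. t1 CAS -> counter=11 r=(10,9) succ=(1,2) retry=(1,0)

counter=11 r=(10,9) succ=(1,2) retry=(1,0)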